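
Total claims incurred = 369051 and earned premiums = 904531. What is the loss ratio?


Loss ratio = claims / premiums
= 369051 / 904531
= 0.408


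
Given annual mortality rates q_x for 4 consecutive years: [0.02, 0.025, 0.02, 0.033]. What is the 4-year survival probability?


p_k = 1 - q_k for each year
Survival = product of (1 - q_k)
= 0.98 * 0.975 * 0.98 * 0.967
= 0.9055


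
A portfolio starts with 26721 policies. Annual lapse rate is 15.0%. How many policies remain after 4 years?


remaining = initial * (1 - lapse)^years
= 26721 * (1 - 0.15)^4
= 26721 * 0.522006
= 13948.529


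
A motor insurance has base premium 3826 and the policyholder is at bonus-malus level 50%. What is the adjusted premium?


adjusted = base * BM_level / 100
= 3826 * 50 / 100
= 3826 * 0.5
= 1913.0


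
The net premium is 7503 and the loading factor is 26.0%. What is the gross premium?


Gross = net * (1 + loading)
= 7503 * (1 + 0.26)
= 7503 * 1.26
= 9453.78


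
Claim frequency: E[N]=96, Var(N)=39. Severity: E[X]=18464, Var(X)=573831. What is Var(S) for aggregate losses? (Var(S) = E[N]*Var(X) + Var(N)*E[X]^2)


Var(S) = E[N]*Var(X) + Var(N)*E[X]^2
= 96*573831 + 39*18464^2
= 55087776 + 13295852544
= 1.3351e+10


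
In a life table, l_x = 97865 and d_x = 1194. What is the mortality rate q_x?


q_x = d_x / l_x
= 1194 / 97865
= 0.0122


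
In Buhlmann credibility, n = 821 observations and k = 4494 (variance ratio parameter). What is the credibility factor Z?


Z = n / (n + k)
= 821 / (821 + 4494)
= 821 / 5315
= 0.1545


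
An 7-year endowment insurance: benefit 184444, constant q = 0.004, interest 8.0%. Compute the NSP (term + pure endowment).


Term component = 3800.0083
Pure endowment = 7_p_x * v^7 * benefit = 0.972334 * 0.58349 * 184444 = 104643.8266
NSP = 108443.8349


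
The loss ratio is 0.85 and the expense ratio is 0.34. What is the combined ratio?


Combined ratio = loss ratio + expense ratio
= 0.85 + 0.34
= 1.19


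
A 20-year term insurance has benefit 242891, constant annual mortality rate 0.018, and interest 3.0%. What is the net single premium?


NSP = benefit * sum_{k=0}^{n-1} k_p_x * q * v^(k+1)
With constant q=0.018, v=0.970874
Sum = 0.230617
NSP = 242891 * 0.230617
= 56014.756


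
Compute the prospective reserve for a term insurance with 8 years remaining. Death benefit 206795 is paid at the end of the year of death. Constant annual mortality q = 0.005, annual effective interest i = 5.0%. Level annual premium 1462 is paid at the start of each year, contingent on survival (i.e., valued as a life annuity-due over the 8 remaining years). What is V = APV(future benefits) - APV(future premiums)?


v = 1/(1+i) = 0.952381
APV(future benefits) per unit = sum_{k=0}^{7} k_p_x * q * v^(k+1) = 0.031797
APV(future benefits) = 206795 * 0.031797 = 6575.4255
Life annuity-due factor ä_{x:8} = sum_{k=0}^{7} k_p_x * v^k = 6.677334
APV(future premiums) = 1462 * 6.677334 = 9762.2628
V = 6575.4255 - 9762.2628
= -3186.8373


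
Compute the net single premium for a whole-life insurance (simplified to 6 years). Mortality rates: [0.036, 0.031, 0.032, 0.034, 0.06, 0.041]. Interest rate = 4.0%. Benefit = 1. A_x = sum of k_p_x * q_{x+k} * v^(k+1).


v = 0.961538
Year 0: k_p_x=1.0, q=0.036, term=0.034615
Year 1: k_p_x=0.964, q=0.031, term=0.027629
Year 2: k_p_x=0.934116, q=0.032, term=0.026574
Year 3: k_p_x=0.904224, q=0.034, term=0.02628
Year 4: k_p_x=0.873481, q=0.06, term=0.043076
Year 5: k_p_x=0.821072, q=0.041, term=0.026605
A_x = 0.1848


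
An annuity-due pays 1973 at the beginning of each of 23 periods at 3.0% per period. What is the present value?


PV_due = PMT * (1-(1+i)^(-n))/i * (1+i)
PV_immediate = 32443.2393
PV_due = 32443.2393 * 1.03
= 33416.5365


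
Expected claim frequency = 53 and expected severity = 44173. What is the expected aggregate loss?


E[S] = E[N] * E[X]
= 53 * 44173
= 2.3412e+06


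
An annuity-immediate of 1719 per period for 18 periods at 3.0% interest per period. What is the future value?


FV = PMT * ((1+i)^n - 1) / i
= 1719 * ((1.03)^18 - 1) / 0.03
= 1719 * (1.702433 - 1) / 0.03
= 40249.4144


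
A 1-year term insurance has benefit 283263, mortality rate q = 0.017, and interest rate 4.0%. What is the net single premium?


NSP = benefit * q * v
v = 1/(1+i) = 0.961538
NSP = 283263 * 0.017 * 0.961538
= 4630.2606


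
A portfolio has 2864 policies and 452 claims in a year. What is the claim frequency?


frequency = claims / policies
= 452 / 2864
= 0.1578


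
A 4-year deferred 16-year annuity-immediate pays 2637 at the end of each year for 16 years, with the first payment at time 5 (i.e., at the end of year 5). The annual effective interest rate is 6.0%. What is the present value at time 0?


PV at time 4 of the 16-year annuity-immediate:
a_n = 2637 * (1-(1+0.06)^(-16))/0.06 = 26649.2458
Discount back 4 years to time 0:
PV = 26649.2458 * (1+0.06)^(-4)
= 26649.2458 * 0.792094
= 21108.6988


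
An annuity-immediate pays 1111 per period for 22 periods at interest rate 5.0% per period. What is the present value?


PV = PMT * (1 - (1+i)^(-n)) / i
= 1111 * (1 - (1+0.05)^(-22)) / 0.05
= 1111 * (1 - 0.34185) / 0.05
= 1111 * 13.163003
= 14624.0959


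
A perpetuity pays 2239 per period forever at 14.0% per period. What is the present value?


PV = PMT / i
= 2239 / 0.14
= 15992.8571


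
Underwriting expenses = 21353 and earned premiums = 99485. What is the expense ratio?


Expense ratio = expenses / premiums
= 21353 / 99485
= 0.2146


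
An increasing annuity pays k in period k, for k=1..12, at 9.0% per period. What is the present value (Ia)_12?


(Ia)_n = sum_{k=1}^{n} k * v^k, v = 1/(1+i)
v = 0.917431
Sum computed term by term:
(Ia)_12 = 39.3197


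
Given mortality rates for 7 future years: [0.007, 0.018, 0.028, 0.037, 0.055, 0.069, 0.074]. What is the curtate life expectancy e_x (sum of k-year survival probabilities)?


e_x = sum_{k=1}^{n} k_p_x
k_p_x values:
  1_p_x = 0.993
  2_p_x = 0.975126
  3_p_x = 0.947822
  4_p_x = 0.912753
  5_p_x = 0.862552
  6_p_x = 0.803036
  7_p_x = 0.743611
e_x = 6.2379


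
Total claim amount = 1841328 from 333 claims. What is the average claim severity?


severity = total / number
= 1841328 / 333
= 5529.5135


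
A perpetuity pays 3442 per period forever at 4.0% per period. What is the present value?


PV = PMT / i
= 3442 / 0.04
= 86050.0


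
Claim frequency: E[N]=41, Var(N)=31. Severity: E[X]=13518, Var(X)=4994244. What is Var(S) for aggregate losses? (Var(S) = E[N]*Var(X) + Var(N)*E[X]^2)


Var(S) = E[N]*Var(X) + Var(N)*E[X]^2
= 41*4994244 + 31*13518^2
= 204764004 + 5664826044
= 5.8696e+09


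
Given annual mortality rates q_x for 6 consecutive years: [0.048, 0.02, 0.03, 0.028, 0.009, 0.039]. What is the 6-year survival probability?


p_k = 1 - q_k for each year
Survival = product of (1 - q_k)
= 0.952 * 0.98 * 0.97 * 0.972 * 0.991 * 0.961
= 0.8377


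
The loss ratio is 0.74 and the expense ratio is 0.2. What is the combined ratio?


Combined ratio = loss ratio + expense ratio
= 0.74 + 0.2
= 0.94


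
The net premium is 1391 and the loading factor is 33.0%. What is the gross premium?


Gross = net * (1 + loading)
= 1391 * (1 + 0.33)
= 1391 * 1.33
= 1850.03


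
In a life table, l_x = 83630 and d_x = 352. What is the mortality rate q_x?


q_x = d_x / l_x
= 352 / 83630
= 0.0042


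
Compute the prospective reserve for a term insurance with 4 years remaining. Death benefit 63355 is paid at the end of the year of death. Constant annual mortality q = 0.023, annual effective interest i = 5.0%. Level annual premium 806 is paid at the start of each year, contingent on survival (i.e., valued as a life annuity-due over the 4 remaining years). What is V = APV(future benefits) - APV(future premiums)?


v = 1/(1+i) = 0.952381
APV(future benefits) per unit = sum_{k=0}^{3} k_p_x * q * v^(k+1) = 0.078898
APV(future benefits) = 63355 * 0.078898 = 4998.5691
Life annuity-due factor ä_{x:4} = sum_{k=0}^{3} k_p_x * v^k = 3.601855
APV(future premiums) = 806 * 3.601855 = 2903.0954
V = 4998.5691 - 2903.0954
= 2095.4737


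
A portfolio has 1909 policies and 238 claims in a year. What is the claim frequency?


frequency = claims / policies
= 238 / 1909
= 0.1247


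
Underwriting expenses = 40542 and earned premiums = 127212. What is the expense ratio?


Expense ratio = expenses / premiums
= 40542 / 127212
= 0.3187


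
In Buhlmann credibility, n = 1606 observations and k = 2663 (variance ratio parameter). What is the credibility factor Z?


Z = n / (n + k)
= 1606 / (1606 + 2663)
= 1606 / 4269
= 0.3762


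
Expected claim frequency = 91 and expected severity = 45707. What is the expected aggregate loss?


E[S] = E[N] * E[X]
= 91 * 45707
= 4.1593e+06


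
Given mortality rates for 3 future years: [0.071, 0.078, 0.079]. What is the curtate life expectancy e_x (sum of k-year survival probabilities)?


e_x = sum_{k=1}^{n} k_p_x
k_p_x values:
  1_p_x = 0.929
  2_p_x = 0.856538
  3_p_x = 0.788871
e_x = 2.5744


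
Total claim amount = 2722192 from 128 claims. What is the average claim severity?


severity = total / number
= 2722192 / 128
= 21267.125


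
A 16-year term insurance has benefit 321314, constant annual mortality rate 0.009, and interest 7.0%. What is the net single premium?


NSP = benefit * sum_{k=0}^{n-1} k_p_x * q * v^(k+1)
With constant q=0.009, v=0.934579
Sum = 0.080531
NSP = 321314 * 0.080531
= 25875.8032


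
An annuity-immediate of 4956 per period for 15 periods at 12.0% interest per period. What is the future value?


FV = PMT * ((1+i)^n - 1) / i
= 4956 * ((1.12)^15 - 1) / 0.12
= 4956 * (5.473566 - 1) / 0.12
= 184758.2659


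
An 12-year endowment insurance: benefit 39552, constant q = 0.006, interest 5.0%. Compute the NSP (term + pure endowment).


Term component = 2042.4
Pure endowment = 12_p_x * v^12 * benefit = 0.930329 * 0.556837 * 39552 = 20489.5997
NSP = 22531.9997


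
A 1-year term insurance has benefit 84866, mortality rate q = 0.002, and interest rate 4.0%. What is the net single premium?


NSP = benefit * q * v
v = 1/(1+i) = 0.961538
NSP = 84866 * 0.002 * 0.961538
= 163.2038


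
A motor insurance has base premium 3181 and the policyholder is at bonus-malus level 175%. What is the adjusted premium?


adjusted = base * BM_level / 100
= 3181 * 175 / 100
= 3181 * 1.75
= 5566.75


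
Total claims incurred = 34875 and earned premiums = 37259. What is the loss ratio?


Loss ratio = claims / premiums
= 34875 / 37259
= 0.936


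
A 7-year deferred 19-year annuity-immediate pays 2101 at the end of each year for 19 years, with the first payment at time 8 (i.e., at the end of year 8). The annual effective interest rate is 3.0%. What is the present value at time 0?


PV at time 7 of the 19-year annuity-immediate:
a_n = 2101 * (1-(1+0.03)^(-19))/0.03 = 30094.3019
Discount back 7 years to time 0:
PV = 30094.3019 * (1+0.03)^(-7)
= 30094.3019 * 0.813092
= 24469.4214


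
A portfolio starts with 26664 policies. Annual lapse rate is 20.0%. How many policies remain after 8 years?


remaining = initial * (1 - lapse)^years
= 26664 * (1 - 0.2)^8
= 26664 * 0.167772
= 4473.4769


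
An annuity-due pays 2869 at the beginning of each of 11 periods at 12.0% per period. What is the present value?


PV_due = PMT * (1-(1+i)^(-n))/i * (1+i)
PV_immediate = 17035.2588
PV_due = 17035.2588 * 1.12
= 19079.4899


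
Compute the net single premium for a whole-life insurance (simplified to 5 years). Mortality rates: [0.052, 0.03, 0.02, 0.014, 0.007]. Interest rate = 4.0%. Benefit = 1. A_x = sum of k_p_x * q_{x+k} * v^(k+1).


v = 0.961538
Year 0: k_p_x=1.0, q=0.052, term=0.05
Year 1: k_p_x=0.948, q=0.03, term=0.026294
Year 2: k_p_x=0.91956, q=0.02, term=0.01635
Year 3: k_p_x=0.901169, q=0.014, term=0.010785
Year 4: k_p_x=0.888552, q=0.007, term=0.005112
A_x = 0.1085


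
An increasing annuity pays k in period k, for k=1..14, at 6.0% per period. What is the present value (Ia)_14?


(Ia)_n = sum_{k=1}^{n} k * v^k, v = 1/(1+i)
v = 0.943396
Sum computed term by term:
(Ia)_14 = 61.0078


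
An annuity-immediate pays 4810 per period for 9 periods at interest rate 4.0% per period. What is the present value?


PV = PMT * (1 - (1+i)^(-n)) / i
= 4810 * (1 - (1+0.04)^(-9)) / 0.04
= 4810 * (1 - 0.702587) / 0.04
= 4810 * 7.435332
= 35763.945


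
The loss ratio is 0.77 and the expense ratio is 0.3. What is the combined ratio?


Combined ratio = loss ratio + expense ratio
= 0.77 + 0.3
= 1.07


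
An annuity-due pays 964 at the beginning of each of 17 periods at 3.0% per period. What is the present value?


PV_due = PMT * (1-(1+i)^(-n))/i * (1+i)
PV_immediate = 12692.1382
PV_due = 12692.1382 * 1.03
= 13072.9024


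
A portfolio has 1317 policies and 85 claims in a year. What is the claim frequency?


frequency = claims / policies
= 85 / 1317
= 0.0645


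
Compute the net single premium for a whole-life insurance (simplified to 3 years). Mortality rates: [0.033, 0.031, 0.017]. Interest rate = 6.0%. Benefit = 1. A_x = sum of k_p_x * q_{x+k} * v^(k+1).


v = 0.943396
Year 0: k_p_x=1.0, q=0.033, term=0.031132
Year 1: k_p_x=0.967, q=0.031, term=0.026679
Year 2: k_p_x=0.937023, q=0.017, term=0.013375
A_x = 0.0712


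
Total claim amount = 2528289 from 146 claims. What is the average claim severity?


severity = total / number
= 2528289 / 146
= 17317.0479


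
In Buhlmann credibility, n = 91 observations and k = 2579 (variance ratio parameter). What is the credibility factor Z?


Z = n / (n + k)
= 91 / (91 + 2579)
= 91 / 2670
= 0.0341


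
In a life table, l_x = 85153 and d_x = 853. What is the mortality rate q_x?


q_x = d_x / l_x
= 853 / 85153
= 0.01


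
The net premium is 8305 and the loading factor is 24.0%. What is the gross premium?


Gross = net * (1 + loading)
= 8305 * (1 + 0.24)
= 8305 * 1.24
= 10298.2


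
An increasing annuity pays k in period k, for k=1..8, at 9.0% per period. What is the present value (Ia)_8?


(Ia)_n = sum_{k=1}^{n} k * v^k, v = 1/(1+i)
v = 0.917431
Sum computed term by term:
(Ia)_8 = 22.4225


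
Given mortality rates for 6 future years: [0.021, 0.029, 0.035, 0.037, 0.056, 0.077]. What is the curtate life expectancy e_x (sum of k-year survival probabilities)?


e_x = sum_{k=1}^{n} k_p_x
k_p_x values:
  1_p_x = 0.979
  2_p_x = 0.950609
  3_p_x = 0.917338
  4_p_x = 0.883396
  5_p_x = 0.833926
  6_p_x = 0.769714
e_x = 5.334


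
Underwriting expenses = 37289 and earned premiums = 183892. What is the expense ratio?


Expense ratio = expenses / premiums
= 37289 / 183892
= 0.2028


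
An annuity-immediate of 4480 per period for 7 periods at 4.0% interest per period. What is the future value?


FV = PMT * ((1+i)^n - 1) / i
= 4480 * ((1.04)^7 - 1) / 0.04
= 4480 * (1.315932 - 1) / 0.04
= 35384.3593


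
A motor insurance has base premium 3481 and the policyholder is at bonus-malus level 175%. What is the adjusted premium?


adjusted = base * BM_level / 100
= 3481 * 175 / 100
= 3481 * 1.75
= 6091.75


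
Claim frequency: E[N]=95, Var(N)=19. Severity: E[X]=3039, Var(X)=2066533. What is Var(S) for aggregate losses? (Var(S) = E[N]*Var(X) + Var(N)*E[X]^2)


Var(S) = E[N]*Var(X) + Var(N)*E[X]^2
= 95*2066533 + 19*3039^2
= 196320635 + 175474899
= 3.7180e+08


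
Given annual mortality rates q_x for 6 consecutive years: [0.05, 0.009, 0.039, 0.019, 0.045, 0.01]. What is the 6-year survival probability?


p_k = 1 - q_k for each year
Survival = product of (1 - q_k)
= 0.95 * 0.991 * 0.961 * 0.981 * 0.955 * 0.99
= 0.8391


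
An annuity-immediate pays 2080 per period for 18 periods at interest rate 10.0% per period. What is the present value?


PV = PMT * (1 - (1+i)^(-n)) / i
= 2080 * (1 - (1+0.1)^(-18)) / 0.1
= 2080 * (1 - 0.179859) / 0.1
= 2080 * 8.201412
= 17058.9372


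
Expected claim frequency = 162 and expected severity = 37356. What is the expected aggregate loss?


E[S] = E[N] * E[X]
= 162 * 37356
= 6.0517e+06


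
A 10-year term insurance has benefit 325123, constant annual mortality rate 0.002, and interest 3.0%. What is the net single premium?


NSP = benefit * sum_{k=0}^{n-1} k_p_x * q * v^(k+1)
With constant q=0.002, v=0.970874
Sum = 0.016916
NSP = 325123 * 0.016916
= 5499.755


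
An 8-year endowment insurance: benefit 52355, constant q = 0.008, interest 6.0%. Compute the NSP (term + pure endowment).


Term component = 2535.4326
Pure endowment = 8_p_x * v^8 * benefit = 0.937764 * 0.627412 * 52355 = 30803.823
NSP = 33339.2556


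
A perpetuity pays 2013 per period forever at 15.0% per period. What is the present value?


PV = PMT / i
= 2013 / 0.15
= 13420.0


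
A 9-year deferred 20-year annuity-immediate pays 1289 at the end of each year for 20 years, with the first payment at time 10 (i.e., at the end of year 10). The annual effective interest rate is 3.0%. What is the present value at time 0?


PV at time 9 of the 20-year annuity-immediate:
a_n = 1289 * (1-(1+0.03)^(-20))/0.03 = 19177.0651
Discount back 9 years to time 0:
PV = 19177.0651 * (1+0.03)^(-9)
= 19177.0651 * 0.766417
= 14697.6236


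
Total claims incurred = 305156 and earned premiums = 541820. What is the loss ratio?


Loss ratio = claims / premiums
= 305156 / 541820
= 0.5632


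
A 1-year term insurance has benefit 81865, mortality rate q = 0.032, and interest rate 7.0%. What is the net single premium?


NSP = benefit * q * v
v = 1/(1+i) = 0.934579
NSP = 81865 * 0.032 * 0.934579
= 2448.2991


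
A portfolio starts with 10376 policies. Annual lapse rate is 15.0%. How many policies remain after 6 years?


remaining = initial * (1 - lapse)^years
= 10376 * (1 - 0.15)^6
= 10376 * 0.37715
= 3913.3034


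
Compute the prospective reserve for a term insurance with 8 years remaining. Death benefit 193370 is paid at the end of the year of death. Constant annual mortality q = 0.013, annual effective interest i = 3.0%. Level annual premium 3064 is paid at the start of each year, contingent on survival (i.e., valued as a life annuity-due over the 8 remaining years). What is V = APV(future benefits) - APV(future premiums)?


v = 1/(1+i) = 0.970874
APV(future benefits) per unit = sum_{k=0}^{7} k_p_x * q * v^(k+1) = 0.087387
APV(future benefits) = 193370 * 0.087387 = 16898.0297
Life annuity-due factor ä_{x:8} = sum_{k=0}^{7} k_p_x * v^k = 6.923741
APV(future premiums) = 3064 * 6.923741 = 21214.3439
V = 16898.0297 - 21214.3439
= -4316.3142


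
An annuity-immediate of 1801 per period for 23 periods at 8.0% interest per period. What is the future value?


FV = PMT * ((1+i)^n - 1) / i
= 1801 * ((1.08)^23 - 1) / 0.08
= 1801 * (5.871464 - 1) / 0.08
= 109668.8253


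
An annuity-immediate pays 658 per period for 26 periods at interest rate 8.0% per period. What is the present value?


PV = PMT * (1 - (1+i)^(-n)) / i
= 658 * (1 - (1+0.08)^(-26)) / 0.08
= 658 * (1 - 0.135202) / 0.08
= 658 * 10.809978
= 7112.9655


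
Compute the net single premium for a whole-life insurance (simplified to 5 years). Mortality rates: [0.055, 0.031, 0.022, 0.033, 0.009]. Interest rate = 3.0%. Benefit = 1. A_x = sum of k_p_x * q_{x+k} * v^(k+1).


v = 0.970874
Year 0: k_p_x=1.0, q=0.055, term=0.053398
Year 1: k_p_x=0.945, q=0.031, term=0.027613
Year 2: k_p_x=0.915705, q=0.022, term=0.018436
Year 3: k_p_x=0.895559, q=0.033, term=0.026258
Year 4: k_p_x=0.866006, q=0.009, term=0.006723
A_x = 0.1324


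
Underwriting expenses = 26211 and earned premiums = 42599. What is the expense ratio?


Expense ratio = expenses / premiums
= 26211 / 42599
= 0.6153


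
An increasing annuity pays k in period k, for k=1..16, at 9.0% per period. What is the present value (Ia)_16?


(Ia)_n = sum_{k=1}^{n} k * v^k, v = 1/(1+i)
v = 0.917431
Sum computed term by term:
(Ia)_16 = 55.8975


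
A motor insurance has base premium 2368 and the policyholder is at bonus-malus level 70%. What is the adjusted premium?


adjusted = base * BM_level / 100
= 2368 * 70 / 100
= 2368 * 0.7
= 1657.6


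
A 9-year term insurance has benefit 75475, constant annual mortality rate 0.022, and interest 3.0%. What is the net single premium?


NSP = benefit * sum_{k=0}^{n-1} k_p_x * q * v^(k+1)
With constant q=0.022, v=0.970874
Sum = 0.157657
NSP = 75475 * 0.157657
= 11899.1395


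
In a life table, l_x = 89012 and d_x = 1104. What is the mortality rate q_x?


q_x = d_x / l_x
= 1104 / 89012
= 0.0124


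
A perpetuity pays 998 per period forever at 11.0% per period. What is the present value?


PV = PMT / i
= 998 / 0.11
= 9072.7273


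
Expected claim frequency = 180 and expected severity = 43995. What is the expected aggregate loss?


E[S] = E[N] * E[X]
= 180 * 43995
= 7.9191e+06


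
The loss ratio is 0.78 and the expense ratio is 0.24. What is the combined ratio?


Combined ratio = loss ratio + expense ratio
= 0.78 + 0.24
= 1.02


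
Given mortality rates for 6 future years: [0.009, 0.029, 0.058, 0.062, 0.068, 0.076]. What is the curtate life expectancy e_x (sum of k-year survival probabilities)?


e_x = sum_{k=1}^{n} k_p_x
k_p_x values:
  1_p_x = 0.991
  2_p_x = 0.962261
  3_p_x = 0.90645
  4_p_x = 0.85025
  5_p_x = 0.792433
  6_p_x = 0.732208
e_x = 5.2346


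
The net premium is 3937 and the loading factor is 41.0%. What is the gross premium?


Gross = net * (1 + loading)
= 3937 * (1 + 0.41)
= 3937 * 1.41
= 5551.17


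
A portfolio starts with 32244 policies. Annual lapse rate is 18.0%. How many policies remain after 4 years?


remaining = initial * (1 - lapse)^years
= 32244 * (1 - 0.18)^4
= 32244 * 0.452122
= 14578.214


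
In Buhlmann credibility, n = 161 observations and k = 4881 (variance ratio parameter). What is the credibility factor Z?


Z = n / (n + k)
= 161 / (161 + 4881)
= 161 / 5042
= 0.0319


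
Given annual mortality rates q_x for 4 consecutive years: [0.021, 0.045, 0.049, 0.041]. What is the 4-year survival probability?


p_k = 1 - q_k for each year
Survival = product of (1 - q_k)
= 0.979 * 0.955 * 0.951 * 0.959
= 0.8527


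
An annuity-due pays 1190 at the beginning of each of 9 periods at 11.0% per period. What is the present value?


PV_due = PMT * (1-(1+i)^(-n))/i * (1+i)
PV_immediate = 6589.0866
PV_due = 6589.0866 * 1.11
= 7313.8861


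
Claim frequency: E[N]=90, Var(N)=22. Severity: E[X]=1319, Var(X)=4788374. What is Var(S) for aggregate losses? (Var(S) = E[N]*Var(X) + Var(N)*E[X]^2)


Var(S) = E[N]*Var(X) + Var(N)*E[X]^2
= 90*4788374 + 22*1319^2
= 430953660 + 38274742
= 4.6923e+08


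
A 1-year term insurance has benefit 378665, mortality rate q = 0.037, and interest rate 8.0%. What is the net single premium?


NSP = benefit * q * v
v = 1/(1+i) = 0.925926
NSP = 378665 * 0.037 * 0.925926
= 12972.7824


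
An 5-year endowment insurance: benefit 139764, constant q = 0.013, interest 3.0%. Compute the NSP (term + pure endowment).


Term component = 8113.7341
Pure endowment = 5_p_x * v^5 * benefit = 0.936668 * 0.862609 * 139764 = 112926.2642
NSP = 121039.9983


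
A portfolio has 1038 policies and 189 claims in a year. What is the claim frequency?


frequency = claims / policies
= 189 / 1038
= 0.1821


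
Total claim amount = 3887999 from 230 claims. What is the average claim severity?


severity = total / number
= 3887999 / 230
= 16904.3435


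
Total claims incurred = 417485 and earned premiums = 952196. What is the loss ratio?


Loss ratio = claims / premiums
= 417485 / 952196
= 0.4384


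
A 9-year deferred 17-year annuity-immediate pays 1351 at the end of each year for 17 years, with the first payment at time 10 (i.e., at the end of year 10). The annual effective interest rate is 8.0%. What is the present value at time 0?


PV at time 9 of the 17-year annuity-immediate:
a_n = 1351 * (1-(1+0.08)^(-17))/0.08 = 12323.3331
Discount back 9 years to time 0:
PV = 12323.3331 * (1+0.08)^(-9)
= 12323.3331 * 0.500249
= 6164.7346


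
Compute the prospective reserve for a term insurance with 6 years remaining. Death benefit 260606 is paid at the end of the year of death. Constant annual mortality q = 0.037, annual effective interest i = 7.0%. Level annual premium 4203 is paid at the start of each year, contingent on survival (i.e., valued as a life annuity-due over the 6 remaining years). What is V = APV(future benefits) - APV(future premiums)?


v = 1/(1+i) = 0.934579
APV(future benefits) per unit = sum_{k=0}^{5} k_p_x * q * v^(k+1) = 0.162025
APV(future benefits) = 260606 * 0.162025 = 42224.7066
Life annuity-due factor ä_{x:6} = sum_{k=0}^{5} k_p_x * v^k = 4.68559
APV(future premiums) = 4203 * 4.68559 = 19693.5348
V = 42224.7066 - 19693.5348
= 22531.1719


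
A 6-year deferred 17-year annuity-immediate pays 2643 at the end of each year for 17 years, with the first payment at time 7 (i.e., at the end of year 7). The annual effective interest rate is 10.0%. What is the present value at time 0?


PV at time 6 of the 17-year annuity-immediate:
a_n = 2643 * (1-(1+0.1)^(-17))/0.1 = 21200.9654
Discount back 6 years to time 0:
PV = 21200.9654 * (1+0.1)^(-6)
= 21200.9654 * 0.564474
= 11967.3923


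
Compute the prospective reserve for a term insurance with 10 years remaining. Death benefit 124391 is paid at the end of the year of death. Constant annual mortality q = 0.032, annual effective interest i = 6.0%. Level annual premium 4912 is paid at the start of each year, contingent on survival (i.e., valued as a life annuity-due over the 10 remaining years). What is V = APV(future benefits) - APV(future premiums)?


v = 1/(1+i) = 0.943396
APV(future benefits) per unit = sum_{k=0}^{9} k_p_x * q * v^(k+1) = 0.207526
APV(future benefits) = 124391 * 0.207526 = 25814.4016
Life annuity-due factor ä_{x:10} = sum_{k=0}^{9} k_p_x * v^k = 6.874308
APV(future premiums) = 4912 * 6.874308 = 33766.6011
V = 25814.4016 - 33766.6011
= -7952.1995


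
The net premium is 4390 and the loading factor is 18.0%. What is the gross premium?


Gross = net * (1 + loading)
= 4390 * (1 + 0.18)
= 4390 * 1.18
= 5180.2


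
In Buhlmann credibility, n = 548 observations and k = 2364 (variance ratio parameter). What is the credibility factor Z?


Z = n / (n + k)
= 548 / (548 + 2364)
= 548 / 2912
= 0.1882


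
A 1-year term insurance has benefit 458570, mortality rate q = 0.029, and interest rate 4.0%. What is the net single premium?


NSP = benefit * q * v
v = 1/(1+i) = 0.961538
NSP = 458570 * 0.029 * 0.961538
= 12787.0481


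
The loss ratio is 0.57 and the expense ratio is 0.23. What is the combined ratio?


Combined ratio = loss ratio + expense ratio
= 0.57 + 0.23
= 0.8


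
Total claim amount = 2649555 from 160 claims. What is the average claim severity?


severity = total / number
= 2649555 / 160
= 16559.7188


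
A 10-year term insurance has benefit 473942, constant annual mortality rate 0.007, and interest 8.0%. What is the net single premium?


NSP = benefit * sum_{k=0}^{n-1} k_p_x * q * v^(k+1)
With constant q=0.007, v=0.925926
Sum = 0.045719
NSP = 473942 * 0.045719
= 21668.3713


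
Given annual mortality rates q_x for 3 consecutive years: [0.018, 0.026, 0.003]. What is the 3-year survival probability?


p_k = 1 - q_k for each year
Survival = product of (1 - q_k)
= 0.982 * 0.974 * 0.997
= 0.9536


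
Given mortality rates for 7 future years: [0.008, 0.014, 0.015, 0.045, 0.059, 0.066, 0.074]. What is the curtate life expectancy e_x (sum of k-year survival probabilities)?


e_x = sum_{k=1}^{n} k_p_x
k_p_x values:
  1_p_x = 0.992
  2_p_x = 0.978112
  3_p_x = 0.96344
  4_p_x = 0.920086
  5_p_x = 0.8658
  6_p_x = 0.808658
  7_p_x = 0.748817
e_x = 6.2769


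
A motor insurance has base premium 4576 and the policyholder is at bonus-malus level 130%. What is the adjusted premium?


adjusted = base * BM_level / 100
= 4576 * 130 / 100
= 4576 * 1.3
= 5948.8


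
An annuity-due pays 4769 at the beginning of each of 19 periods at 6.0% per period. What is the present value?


PV_due = PMT * (1-(1+i)^(-n))/i * (1+i)
PV_immediate = 53213.0575
PV_due = 53213.0575 * 1.06
= 56405.841


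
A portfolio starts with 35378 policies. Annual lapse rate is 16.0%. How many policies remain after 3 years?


remaining = initial * (1 - lapse)^years
= 35378 * (1 - 0.16)^3
= 35378 * 0.592704
= 20968.6821


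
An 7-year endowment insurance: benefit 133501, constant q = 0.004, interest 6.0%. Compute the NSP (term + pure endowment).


Term component = 2948.2237
Pure endowment = 7_p_x * v^7 * benefit = 0.972334 * 0.665057 * 133501 = 86329.4216
NSP = 89277.6452


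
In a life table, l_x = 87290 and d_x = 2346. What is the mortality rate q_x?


q_x = d_x / l_x
= 2346 / 87290
= 0.0269


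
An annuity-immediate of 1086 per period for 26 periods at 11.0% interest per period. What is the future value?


FV = PMT * ((1+i)^n - 1) / i
= 1086 * ((1.11)^26 - 1) / 0.11
= 1086 * (15.079865 - 1) / 0.11
= 139006.6654


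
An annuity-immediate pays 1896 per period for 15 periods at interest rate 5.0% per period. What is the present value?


PV = PMT * (1 - (1+i)^(-n)) / i
= 1896 * (1 - (1+0.05)^(-15)) / 0.05
= 1896 * (1 - 0.481017) / 0.05
= 1896 * 10.379658
= 19679.8316


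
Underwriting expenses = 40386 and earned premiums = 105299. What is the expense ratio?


Expense ratio = expenses / premiums
= 40386 / 105299
= 0.3835


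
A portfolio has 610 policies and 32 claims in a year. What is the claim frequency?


frequency = claims / policies
= 32 / 610
= 0.0525


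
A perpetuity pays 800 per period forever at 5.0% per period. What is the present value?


PV = PMT / i
= 800 / 0.05
= 16000.0


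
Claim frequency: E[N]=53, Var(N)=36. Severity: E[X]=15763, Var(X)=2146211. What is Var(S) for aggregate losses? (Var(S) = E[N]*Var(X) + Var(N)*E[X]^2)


Var(S) = E[N]*Var(X) + Var(N)*E[X]^2
= 53*2146211 + 36*15763^2
= 113749183 + 8944998084
= 9.0587e+09


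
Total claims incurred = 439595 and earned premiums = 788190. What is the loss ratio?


Loss ratio = claims / premiums
= 439595 / 788190
= 0.5577


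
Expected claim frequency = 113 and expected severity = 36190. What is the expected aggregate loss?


E[S] = E[N] * E[X]
= 113 * 36190
= 4.0895e+06


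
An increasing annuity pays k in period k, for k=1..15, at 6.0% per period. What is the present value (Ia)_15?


(Ia)_n = sum_{k=1}^{n} k * v^k, v = 1/(1+i)
v = 0.943396
Sum computed term by term:
(Ia)_15 = 67.2668


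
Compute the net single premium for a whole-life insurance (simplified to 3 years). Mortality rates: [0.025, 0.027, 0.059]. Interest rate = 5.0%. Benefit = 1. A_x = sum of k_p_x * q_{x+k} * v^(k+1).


v = 0.952381
Year 0: k_p_x=1.0, q=0.025, term=0.02381
Year 1: k_p_x=0.975, q=0.027, term=0.023878
Year 2: k_p_x=0.948675, q=0.059, term=0.048351
A_x = 0.096


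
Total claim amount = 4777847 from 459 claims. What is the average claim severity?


severity = total / number
= 4777847 / 459
= 10409.2527


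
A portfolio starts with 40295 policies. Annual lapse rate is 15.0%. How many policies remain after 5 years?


remaining = initial * (1 - lapse)^years
= 40295 * (1 - 0.15)^5
= 40295 * 0.443705
= 17879.1056


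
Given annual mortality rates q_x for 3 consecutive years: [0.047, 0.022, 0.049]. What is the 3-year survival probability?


p_k = 1 - q_k for each year
Survival = product of (1 - q_k)
= 0.953 * 0.978 * 0.951
= 0.8864


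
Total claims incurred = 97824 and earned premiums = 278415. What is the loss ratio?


Loss ratio = claims / premiums
= 97824 / 278415
= 0.3514


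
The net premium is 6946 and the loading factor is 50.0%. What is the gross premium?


Gross = net * (1 + loading)
= 6946 * (1 + 0.5)
= 6946 * 1.5
= 10419.0


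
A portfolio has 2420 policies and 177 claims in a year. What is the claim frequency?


frequency = claims / policies
= 177 / 2420
= 0.0731


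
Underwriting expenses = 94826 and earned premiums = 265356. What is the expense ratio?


Expense ratio = expenses / premiums
= 94826 / 265356
= 0.3574


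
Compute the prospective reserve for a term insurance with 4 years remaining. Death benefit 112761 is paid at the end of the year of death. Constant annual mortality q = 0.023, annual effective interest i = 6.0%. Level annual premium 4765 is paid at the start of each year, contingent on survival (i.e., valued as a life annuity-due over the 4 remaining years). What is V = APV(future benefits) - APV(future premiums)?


v = 1/(1+i) = 0.943396
APV(future benefits) per unit = sum_{k=0}^{3} k_p_x * q * v^(k+1) = 0.07712
APV(future benefits) = 112761 * 0.07712 = 8696.1461
Life annuity-due factor ä_{x:4} = sum_{k=0}^{3} k_p_x * v^k = 3.554233
APV(future premiums) = 4765 * 3.554233 = 16935.9219
V = 8696.1461 - 16935.9219
= -8239.7758


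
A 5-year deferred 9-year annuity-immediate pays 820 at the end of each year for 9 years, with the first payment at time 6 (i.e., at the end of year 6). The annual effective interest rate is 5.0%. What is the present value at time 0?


PV at time 5 of the 9-year annuity-immediate:
a_n = 820 * (1-(1+0.05)^(-9))/0.05 = 5828.4138
Discount back 5 years to time 0:
PV = 5828.4138 * (1+0.05)^(-5)
= 5828.4138 * 0.783526
= 4566.7147


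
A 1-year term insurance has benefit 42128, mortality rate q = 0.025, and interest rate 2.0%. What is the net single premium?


NSP = benefit * q * v
v = 1/(1+i) = 0.980392
NSP = 42128 * 0.025 * 0.980392
= 1032.549


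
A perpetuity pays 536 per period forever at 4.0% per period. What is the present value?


PV = PMT / i
= 536 / 0.04
= 13400.0


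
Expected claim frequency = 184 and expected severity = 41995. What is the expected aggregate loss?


E[S] = E[N] * E[X]
= 184 * 41995
= 7.7271e+06


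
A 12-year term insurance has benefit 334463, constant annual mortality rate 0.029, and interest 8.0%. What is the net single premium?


NSP = benefit * sum_{k=0}^{n-1} k_p_x * q * v^(k+1)
With constant q=0.029, v=0.925926
Sum = 0.191836
NSP = 334463 * 0.191836
= 64161.9397


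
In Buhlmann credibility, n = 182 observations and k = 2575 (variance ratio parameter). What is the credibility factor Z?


Z = n / (n + k)
= 182 / (182 + 2575)
= 182 / 2757
= 0.066


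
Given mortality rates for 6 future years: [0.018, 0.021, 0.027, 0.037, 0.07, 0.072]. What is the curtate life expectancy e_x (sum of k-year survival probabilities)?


e_x = sum_{k=1}^{n} k_p_x
k_p_x values:
  1_p_x = 0.982
  2_p_x = 0.961378
  3_p_x = 0.935421
  4_p_x = 0.90081
  5_p_x = 0.837754
  6_p_x = 0.777435
e_x = 5.3948


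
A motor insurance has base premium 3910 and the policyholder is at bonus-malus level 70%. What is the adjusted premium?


adjusted = base * BM_level / 100
= 3910 * 70 / 100
= 3910 * 0.7
= 2737.0


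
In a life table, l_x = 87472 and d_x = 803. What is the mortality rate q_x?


q_x = d_x / l_x
= 803 / 87472
= 0.0092


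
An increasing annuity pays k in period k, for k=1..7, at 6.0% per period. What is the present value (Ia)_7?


(Ia)_n = sum_{k=1}^{n} k * v^k, v = 1/(1+i)
v = 0.943396
Sum computed term by term:
(Ia)_7 = 21.0321


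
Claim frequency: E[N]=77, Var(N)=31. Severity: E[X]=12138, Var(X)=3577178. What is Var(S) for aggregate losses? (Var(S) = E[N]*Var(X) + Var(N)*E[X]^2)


Var(S) = E[N]*Var(X) + Var(N)*E[X]^2
= 77*3577178 + 31*12138^2
= 275442706 + 4567262364
= 4.8427e+09


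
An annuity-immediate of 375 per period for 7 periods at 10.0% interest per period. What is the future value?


FV = PMT * ((1+i)^n - 1) / i
= 375 * ((1.1)^7 - 1) / 0.1
= 375 * (1.948717 - 1) / 0.1
= 3557.6891


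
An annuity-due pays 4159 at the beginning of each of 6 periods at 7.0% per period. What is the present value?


PV_due = PMT * (1-(1+i)^(-n))/i * (1+i)
PV_immediate = 19824.0384
PV_due = 19824.0384 * 1.07
= 21211.7211


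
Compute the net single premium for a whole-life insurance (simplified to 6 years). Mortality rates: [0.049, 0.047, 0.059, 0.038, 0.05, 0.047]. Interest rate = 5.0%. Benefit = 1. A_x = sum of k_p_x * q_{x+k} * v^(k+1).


v = 0.952381
Year 0: k_p_x=1.0, q=0.049, term=0.046667
Year 1: k_p_x=0.951, q=0.047, term=0.040541
Year 2: k_p_x=0.906303, q=0.059, term=0.046191
Year 3: k_p_x=0.852831, q=0.038, term=0.026662
Year 4: k_p_x=0.820424, q=0.05, term=0.032141
Year 5: k_p_x=0.779402, q=0.047, term=0.027335
A_x = 0.2195


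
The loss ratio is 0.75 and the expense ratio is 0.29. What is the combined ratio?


Combined ratio = loss ratio + expense ratio
= 0.75 + 0.29
= 1.04


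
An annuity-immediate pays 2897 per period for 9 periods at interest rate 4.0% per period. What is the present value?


PV = PMT * (1 - (1+i)^(-n)) / i
= 2897 * (1 - (1+0.04)^(-9)) / 0.04
= 2897 * (1 - 0.702587) / 0.04
= 2897 * 7.435332
= 21540.1557


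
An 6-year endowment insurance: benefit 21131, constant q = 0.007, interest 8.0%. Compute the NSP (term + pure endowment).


Term component = 673.003
Pure endowment = 6_p_x * v^6 * benefit = 0.958728 * 0.63017 * 21131 = 12766.5341
NSP = 13439.5371


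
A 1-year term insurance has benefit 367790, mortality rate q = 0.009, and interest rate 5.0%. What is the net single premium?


NSP = benefit * q * v
v = 1/(1+i) = 0.952381
NSP = 367790 * 0.009 * 0.952381
= 3152.4857


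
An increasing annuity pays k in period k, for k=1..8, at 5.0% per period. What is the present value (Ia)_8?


(Ia)_n = sum_{k=1}^{n} k * v^k, v = 1/(1+i)
v = 0.952381
Sum computed term by term:
(Ia)_8 = 27.4332


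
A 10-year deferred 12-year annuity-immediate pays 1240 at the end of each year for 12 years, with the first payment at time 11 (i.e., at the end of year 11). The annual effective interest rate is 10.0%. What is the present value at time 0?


PV at time 10 of the 12-year annuity-immediate:
a_n = 1240 * (1-(1+0.1)^(-12))/0.1 = 8448.9779
Discount back 10 years to time 0:
PV = 8448.9779 * (1+0.1)^(-10)
= 8448.9779 * 0.385543
= 3257.4467


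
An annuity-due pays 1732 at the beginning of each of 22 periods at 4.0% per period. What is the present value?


PV_due = PMT * (1-(1+i)^(-n))/i * (1+i)
PV_immediate = 25029.3318
PV_due = 25029.3318 * 1.04
= 26030.505


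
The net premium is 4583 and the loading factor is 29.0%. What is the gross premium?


Gross = net * (1 + loading)
= 4583 * (1 + 0.29)
= 4583 * 1.29
= 5912.07


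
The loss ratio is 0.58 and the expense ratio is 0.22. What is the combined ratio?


Combined ratio = loss ratio + expense ratio
= 0.58 + 0.22
= 0.8


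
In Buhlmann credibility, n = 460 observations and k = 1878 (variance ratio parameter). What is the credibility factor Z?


Z = n / (n + k)
= 460 / (460 + 1878)
= 460 / 2338
= 0.1967


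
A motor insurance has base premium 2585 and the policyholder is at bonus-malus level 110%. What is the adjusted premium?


adjusted = base * BM_level / 100
= 2585 * 110 / 100
= 2585 * 1.1
= 2843.5


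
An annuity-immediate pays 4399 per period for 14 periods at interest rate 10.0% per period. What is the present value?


PV = PMT * (1 - (1+i)^(-n)) / i
= 4399 * (1 - (1+0.1)^(-14)) / 0.1
= 4399 * (1 - 0.263331) / 0.1
= 4399 * 7.366687
= 32406.0581


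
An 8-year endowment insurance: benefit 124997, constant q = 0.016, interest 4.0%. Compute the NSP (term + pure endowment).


Term component = 12777.0093
Pure endowment = 8_p_x * v^8 * benefit = 0.878943 * 0.73069 * 124997 = 80277.4674
NSP = 93054.4767


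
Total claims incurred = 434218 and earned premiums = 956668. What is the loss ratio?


Loss ratio = claims / premiums
= 434218 / 956668
= 0.4539


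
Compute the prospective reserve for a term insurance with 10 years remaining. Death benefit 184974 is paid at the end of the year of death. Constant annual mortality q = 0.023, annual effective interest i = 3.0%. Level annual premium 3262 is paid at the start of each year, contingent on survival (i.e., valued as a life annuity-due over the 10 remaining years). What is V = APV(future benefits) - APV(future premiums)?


v = 1/(1+i) = 0.970874
APV(future benefits) per unit = sum_{k=0}^{9} k_p_x * q * v^(k+1) = 0.178089
APV(future benefits) = 184974 * 0.178089 = 32941.786
Life annuity-due factor ä_{x:10} = sum_{k=0}^{9} k_p_x * v^k = 7.975278
APV(future premiums) = 3262 * 7.975278 = 26015.3575
V = 32941.786 - 26015.3575
= 6926.4285
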